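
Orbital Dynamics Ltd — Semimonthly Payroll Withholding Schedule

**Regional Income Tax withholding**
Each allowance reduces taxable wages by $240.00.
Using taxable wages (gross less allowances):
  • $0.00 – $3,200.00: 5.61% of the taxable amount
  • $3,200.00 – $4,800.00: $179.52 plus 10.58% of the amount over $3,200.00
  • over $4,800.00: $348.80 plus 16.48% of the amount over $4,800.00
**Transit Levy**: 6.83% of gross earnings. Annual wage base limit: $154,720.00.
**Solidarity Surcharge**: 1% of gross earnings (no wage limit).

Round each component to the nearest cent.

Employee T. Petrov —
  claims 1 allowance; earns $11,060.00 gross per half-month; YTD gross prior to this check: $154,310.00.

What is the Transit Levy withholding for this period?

$28.00

Transit Levy: cap $154,720.00 − YTD $154,310.00 = $410.00 subject; 6.83% × $410.00 = $28.00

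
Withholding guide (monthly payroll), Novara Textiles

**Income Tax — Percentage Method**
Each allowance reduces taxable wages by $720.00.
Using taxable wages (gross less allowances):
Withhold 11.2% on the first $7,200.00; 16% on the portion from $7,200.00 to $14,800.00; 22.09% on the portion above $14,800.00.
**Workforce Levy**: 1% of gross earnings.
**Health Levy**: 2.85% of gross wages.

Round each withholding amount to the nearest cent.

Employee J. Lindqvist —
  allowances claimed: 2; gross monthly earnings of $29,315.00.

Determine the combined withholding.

Income Tax: taxable = $29,315.00 − 2×$720.00 = $27,875.00
  $2,022.40 + 22.09% × ($27,875.00 − $14,800.00) = $2,022.40 + 22.09% × $13,075.00 = $4,910.67
Workforce Levy: 1% × $29,315.00 = $293.15
Health Levy: 2.85% × $29,315.00 = $835.48
Total: $4,910.67 + $293.15 + $835.48 = $6,039.30

$6,039.30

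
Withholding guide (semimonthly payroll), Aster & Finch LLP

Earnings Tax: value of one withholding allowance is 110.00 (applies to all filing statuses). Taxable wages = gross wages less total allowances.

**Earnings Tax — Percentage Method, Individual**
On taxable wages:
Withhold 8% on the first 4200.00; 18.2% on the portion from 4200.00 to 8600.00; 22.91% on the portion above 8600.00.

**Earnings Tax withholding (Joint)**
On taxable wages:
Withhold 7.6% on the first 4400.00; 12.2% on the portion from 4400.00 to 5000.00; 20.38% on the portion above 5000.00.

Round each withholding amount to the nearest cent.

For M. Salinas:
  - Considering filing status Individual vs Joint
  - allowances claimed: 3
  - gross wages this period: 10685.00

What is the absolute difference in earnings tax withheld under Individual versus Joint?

39.92

Earnings Tax (Individual): taxable = 10685.00 − 3×110.00 = 10355.00
  1136.80 + 22.91% × (10355.00 − 8600.00) = 1136.80 + 22.91% × 1755.00 = 1538.87
Earnings Tax (Joint): taxable = 10685.00 − 3×110.00 = 10355.00
  407.60 + 20.38% × (10355.00 − 5000.00) = 407.60 + 20.38% × 5355.00 = 1498.95
Difference: |1538.87 − 1498.95| = 39.92 (higher under Individual)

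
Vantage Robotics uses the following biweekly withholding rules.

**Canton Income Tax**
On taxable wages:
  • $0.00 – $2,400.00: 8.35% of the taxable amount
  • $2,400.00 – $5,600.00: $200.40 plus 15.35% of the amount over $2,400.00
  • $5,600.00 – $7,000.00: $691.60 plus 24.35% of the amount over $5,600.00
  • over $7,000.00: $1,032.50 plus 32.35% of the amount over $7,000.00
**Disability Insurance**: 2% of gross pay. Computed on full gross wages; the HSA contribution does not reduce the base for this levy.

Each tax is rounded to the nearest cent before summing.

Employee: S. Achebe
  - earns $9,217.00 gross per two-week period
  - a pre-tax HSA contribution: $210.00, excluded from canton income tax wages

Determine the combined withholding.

Canton Income Tax: taxable = $9,217.00 − $210.00 = $9,007.00
  $1,032.50 + 32.35% × ($9,007.00 − $7,000.00) = $1,032.50 + 32.35% × $2,007.00 = $1,681.76
Disability Insurance: 2% × $9,217.00 = $184.34
Total: $1,681.76 + $184.34 = $1,866.10

$1,866.10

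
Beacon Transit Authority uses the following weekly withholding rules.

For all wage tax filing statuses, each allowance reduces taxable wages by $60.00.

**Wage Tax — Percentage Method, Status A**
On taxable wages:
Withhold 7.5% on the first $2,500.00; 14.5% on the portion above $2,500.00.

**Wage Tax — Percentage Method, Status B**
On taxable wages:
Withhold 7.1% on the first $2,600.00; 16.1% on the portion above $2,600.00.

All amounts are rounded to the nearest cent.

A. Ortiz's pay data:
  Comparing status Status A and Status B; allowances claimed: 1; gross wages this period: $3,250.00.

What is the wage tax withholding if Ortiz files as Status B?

$279.59

Wage Tax (Status B): taxable = $3,250.00 − 1×$60.00 = $3,190.00
  $184.60 + 16.1% × ($3,190.00 − $2,600.00) = $184.60 + 16.1% × $590.00 = $279.59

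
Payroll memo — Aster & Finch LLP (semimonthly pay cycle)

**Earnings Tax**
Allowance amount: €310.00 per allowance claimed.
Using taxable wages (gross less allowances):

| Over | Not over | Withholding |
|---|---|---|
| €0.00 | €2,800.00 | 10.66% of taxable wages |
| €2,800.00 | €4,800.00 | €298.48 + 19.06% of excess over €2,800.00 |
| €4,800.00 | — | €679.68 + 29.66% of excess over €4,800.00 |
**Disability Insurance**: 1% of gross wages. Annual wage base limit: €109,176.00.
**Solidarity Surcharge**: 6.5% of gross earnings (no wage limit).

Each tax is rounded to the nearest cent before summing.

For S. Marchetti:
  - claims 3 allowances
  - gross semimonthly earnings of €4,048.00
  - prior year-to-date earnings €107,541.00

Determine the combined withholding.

Earnings Tax: taxable = €4,048.00 − 3×€310.00 = €3,118.00
  €298.48 + 19.06% × (€3,118.00 − €2,800.00) = €298.48 + 19.06% × €318.00 = €359.09
Disability Insurance: cap €109,176.00 − YTD €107,541.00 = €1,635.00 subject; 1% × €1,635.00 = €16.35
Solidarity Surcharge: 6.5% × €4,048.00 = €263.12
Total: €359.09 + €16.35 + €263.12 = €638.56

€638.56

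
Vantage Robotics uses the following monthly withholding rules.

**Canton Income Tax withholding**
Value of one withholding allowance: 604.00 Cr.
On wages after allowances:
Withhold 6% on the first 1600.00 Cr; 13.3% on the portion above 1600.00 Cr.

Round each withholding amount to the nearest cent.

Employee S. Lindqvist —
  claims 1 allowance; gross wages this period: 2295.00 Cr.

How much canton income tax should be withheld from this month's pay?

108.10 Cr

Canton Income Tax: taxable = 2295.00 Cr − 1×604.00 Cr = 1691.00 Cr
  96.00 Cr + 13.3% × (1691.00 Cr − 1600.00 Cr) = 96.00 Cr + 13.3% × 91.00 Cr = 108.10 Cr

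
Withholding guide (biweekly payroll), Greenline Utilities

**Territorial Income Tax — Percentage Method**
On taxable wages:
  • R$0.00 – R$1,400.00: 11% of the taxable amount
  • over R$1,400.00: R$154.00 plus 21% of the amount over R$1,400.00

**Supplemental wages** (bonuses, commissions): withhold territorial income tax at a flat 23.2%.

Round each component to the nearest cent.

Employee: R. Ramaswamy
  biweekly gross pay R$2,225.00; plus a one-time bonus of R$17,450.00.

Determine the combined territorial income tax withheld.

R$4,375.65

Territorial Income Tax: taxable = R$2,225.00
  R$154.00 + 21% × (R$2,225.00 − R$1,400.00) = R$154.00 + 21% × R$825.00 = R$327.25
Supplemental (23.2% flat on bonus): 23.2% × R$17,450.00 = R$4,048.40
Total territorial income tax: R$327.25 + R$4,048.40 = R$4,375.65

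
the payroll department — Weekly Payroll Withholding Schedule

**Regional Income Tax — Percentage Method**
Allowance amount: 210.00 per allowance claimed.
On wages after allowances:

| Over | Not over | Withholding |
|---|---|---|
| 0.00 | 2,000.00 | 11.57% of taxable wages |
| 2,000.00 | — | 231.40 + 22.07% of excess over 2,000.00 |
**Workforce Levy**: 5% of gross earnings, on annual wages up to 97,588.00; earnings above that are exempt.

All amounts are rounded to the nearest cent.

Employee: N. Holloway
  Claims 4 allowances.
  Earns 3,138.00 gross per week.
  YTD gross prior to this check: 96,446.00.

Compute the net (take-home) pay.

Regional Income Tax: taxable = 3,138.00 − 4×210.00 = 2,298.00
  231.40 + 22.07% × (2,298.00 − 2,000.00) = 231.40 + 22.07% × 298.00 = 297.17
Workforce Levy: cap 97,588.00 − YTD 96,446.00 = 1,142.00 subject; 5% × 1,142.00 = 57.10
Total withheld: 297.17 + 57.10 = 354.27
Net pay: 3,138.00 − 354.27 = 2,783.73

2,783.73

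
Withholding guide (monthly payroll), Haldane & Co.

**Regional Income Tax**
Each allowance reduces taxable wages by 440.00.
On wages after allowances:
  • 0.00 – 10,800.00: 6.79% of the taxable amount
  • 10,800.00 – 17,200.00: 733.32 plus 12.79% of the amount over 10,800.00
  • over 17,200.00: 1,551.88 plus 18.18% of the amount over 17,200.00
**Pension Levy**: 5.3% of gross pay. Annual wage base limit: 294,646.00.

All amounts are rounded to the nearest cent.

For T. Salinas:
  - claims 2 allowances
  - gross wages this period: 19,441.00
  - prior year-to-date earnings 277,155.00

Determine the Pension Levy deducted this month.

Pension Levy: cap 294,646.00 − YTD 277,155.00 = 17,491.00 subject; 5.3% × 17,491.00 = 927.02

927.02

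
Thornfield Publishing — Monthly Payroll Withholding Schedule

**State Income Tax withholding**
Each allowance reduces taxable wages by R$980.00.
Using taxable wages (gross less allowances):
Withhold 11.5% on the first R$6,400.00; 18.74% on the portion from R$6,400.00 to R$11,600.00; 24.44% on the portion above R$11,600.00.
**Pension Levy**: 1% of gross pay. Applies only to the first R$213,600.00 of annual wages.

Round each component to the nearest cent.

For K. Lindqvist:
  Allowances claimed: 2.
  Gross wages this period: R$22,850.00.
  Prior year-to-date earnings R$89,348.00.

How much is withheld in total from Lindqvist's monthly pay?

State Income Tax: taxable = R$22,850.00 − 2×R$980.00 = R$20,890.00
  R$1,710.48 + 24.44% × (R$20,890.00 − R$11,600.00) = R$1,710.48 + 24.44% × R$9,290.00 = R$3,980.96
Pension Levy: 1% × R$22,850.00 = R$228.50
Total: R$3,980.96 + R$228.50 = R$4,209.46

R$4,209.46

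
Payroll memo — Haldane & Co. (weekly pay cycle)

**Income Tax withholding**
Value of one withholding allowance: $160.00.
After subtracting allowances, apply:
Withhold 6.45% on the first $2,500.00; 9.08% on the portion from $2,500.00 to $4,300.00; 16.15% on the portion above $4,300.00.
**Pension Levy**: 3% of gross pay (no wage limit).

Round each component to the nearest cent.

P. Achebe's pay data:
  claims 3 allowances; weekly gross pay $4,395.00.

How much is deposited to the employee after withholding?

Income Tax: taxable = $4,395.00 − 3×$160.00 = $3,915.00
  $161.25 + 9.08% × ($3,915.00 − $2,500.00) = $161.25 + 9.08% × $1,415.00 = $289.73
Pension Levy: 3% × $4,395.00 = $131.85
Total withheld: $289.73 + $131.85 = $421.58
Net pay: $4,395.00 − $421.58 = $3,973.42

$3,973.42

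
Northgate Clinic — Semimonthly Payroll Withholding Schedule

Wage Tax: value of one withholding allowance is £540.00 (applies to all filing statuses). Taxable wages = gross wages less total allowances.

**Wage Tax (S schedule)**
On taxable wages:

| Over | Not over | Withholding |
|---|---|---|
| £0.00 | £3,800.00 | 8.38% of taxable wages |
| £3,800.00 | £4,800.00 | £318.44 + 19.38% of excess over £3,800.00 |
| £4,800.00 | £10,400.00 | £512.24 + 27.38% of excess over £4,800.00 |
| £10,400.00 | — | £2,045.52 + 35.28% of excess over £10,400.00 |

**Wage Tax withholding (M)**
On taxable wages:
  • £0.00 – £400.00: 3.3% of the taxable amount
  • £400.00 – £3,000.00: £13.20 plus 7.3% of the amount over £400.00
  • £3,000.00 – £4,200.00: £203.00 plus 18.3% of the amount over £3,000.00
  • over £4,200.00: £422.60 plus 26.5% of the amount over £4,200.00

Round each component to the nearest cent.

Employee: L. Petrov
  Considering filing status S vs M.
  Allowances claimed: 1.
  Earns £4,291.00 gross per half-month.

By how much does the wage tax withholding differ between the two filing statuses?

Wage Tax (S): taxable = £4,291.00 − 1×£540.00 = £3,751.00
  8.38% × £3,751.00 = £314.33
Wage Tax (M): taxable = £4,291.00 − 1×£540.00 = £3,751.00
  £203.00 + 18.3% × (£3,751.00 − £3,000.00) = £203.00 + 18.3% × £751.00 = £340.43
Difference: |£314.33 − £340.43| = £26.10 (higher under M)

£26.10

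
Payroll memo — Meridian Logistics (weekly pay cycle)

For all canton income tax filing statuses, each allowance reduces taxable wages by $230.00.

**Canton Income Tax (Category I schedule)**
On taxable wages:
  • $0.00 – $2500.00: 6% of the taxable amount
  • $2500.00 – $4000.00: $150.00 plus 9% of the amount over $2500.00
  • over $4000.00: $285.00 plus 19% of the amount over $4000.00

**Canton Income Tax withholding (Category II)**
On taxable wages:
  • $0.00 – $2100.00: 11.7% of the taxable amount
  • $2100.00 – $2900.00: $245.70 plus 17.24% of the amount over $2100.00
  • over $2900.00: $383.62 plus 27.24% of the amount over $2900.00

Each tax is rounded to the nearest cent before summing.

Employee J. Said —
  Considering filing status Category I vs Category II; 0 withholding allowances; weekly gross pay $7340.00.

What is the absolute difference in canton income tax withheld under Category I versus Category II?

Canton Income Tax (Category I): taxable = $7340.00
  $285.00 + 19% × ($7340.00 − $4000.00) = $285.00 + 19% × $3340.00 = $919.60
Canton Income Tax (Category II): taxable = $7340.00
  $383.62 + 27.24% × ($7340.00 − $2900.00) = $383.62 + 27.24% × $4440.00 = $1593.08
Difference: |$919.60 − $1593.08| = $673.48 (higher under Category II)

$673.48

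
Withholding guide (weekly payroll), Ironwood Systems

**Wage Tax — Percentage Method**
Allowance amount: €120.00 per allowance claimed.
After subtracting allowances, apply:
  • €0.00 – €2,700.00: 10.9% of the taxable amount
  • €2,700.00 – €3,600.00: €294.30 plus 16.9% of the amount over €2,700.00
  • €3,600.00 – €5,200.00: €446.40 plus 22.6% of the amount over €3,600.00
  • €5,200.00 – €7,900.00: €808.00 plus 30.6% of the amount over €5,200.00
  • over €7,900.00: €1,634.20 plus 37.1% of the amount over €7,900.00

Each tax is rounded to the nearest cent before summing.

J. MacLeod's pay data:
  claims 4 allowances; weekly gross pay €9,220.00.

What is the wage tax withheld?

Wage Tax: taxable = €9,220.00 − 4×€120.00 = €8,740.00
  €1,634.20 + 37.1% × (€8,740.00 − €7,900.00) = €1,634.20 + 37.1% × €840.00 = €1,945.84

€1,945.84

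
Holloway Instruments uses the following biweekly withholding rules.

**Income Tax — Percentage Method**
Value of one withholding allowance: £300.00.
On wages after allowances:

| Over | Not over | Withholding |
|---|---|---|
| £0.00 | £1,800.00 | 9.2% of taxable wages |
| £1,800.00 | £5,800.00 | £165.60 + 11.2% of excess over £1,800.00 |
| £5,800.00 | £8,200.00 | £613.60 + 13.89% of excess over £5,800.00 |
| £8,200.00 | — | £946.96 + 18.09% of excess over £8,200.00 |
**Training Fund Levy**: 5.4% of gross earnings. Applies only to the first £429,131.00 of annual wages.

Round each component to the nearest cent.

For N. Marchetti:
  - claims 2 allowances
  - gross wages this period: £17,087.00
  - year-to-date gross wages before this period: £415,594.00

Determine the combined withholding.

Income Tax: taxable = £17,087.00 − 2×£300.00 = £16,487.00
  £946.96 + 18.09% × (£16,487.00 − £8,200.00) = £946.96 + 18.09% × £8,287.00 = £2,446.08
Training Fund Levy: cap £429,131.00 − YTD £415,594.00 = £13,537.00 subject; 5.4% × £13,537.00 = £731.00
Total: £2,446.08 + £731.00 = £3,177.08

£3,177.08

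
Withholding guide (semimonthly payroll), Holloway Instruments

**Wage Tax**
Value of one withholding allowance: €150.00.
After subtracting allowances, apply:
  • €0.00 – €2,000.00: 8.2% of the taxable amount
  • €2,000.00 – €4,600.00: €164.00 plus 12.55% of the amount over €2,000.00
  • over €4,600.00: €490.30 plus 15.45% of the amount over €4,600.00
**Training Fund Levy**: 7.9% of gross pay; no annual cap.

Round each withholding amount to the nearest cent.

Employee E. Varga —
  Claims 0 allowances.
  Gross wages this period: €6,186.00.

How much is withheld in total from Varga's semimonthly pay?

Wage Tax: taxable = €6,186.00
  €490.30 + 15.45% × (€6,186.00 − €4,600.00) = €490.30 + 15.45% × €1,586.00 = €735.34
Training Fund Levy: 7.9% × €6,186.00 = €488.69
Total: €735.34 + €488.69 = €1,224.03

€1,224.03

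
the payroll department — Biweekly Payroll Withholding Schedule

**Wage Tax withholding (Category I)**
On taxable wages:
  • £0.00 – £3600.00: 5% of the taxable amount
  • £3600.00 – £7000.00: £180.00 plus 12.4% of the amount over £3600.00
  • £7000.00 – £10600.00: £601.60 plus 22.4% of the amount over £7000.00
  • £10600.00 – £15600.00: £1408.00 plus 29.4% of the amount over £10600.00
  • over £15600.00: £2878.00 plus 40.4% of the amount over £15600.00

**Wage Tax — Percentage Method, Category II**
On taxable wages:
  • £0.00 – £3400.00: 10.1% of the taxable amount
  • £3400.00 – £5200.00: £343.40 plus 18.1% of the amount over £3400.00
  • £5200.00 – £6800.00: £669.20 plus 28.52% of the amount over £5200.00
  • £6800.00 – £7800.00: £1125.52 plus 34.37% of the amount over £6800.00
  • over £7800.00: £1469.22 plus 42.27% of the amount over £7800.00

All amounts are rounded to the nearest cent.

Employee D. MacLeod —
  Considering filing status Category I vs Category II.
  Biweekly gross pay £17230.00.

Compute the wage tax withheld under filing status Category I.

Wage Tax (Category I): taxable = £17230.00
  £2878.00 + 40.4% × (£17230.00 − £15600.00) = £2878.00 + 40.4% × £1630.00 = £3536.52

£3536.52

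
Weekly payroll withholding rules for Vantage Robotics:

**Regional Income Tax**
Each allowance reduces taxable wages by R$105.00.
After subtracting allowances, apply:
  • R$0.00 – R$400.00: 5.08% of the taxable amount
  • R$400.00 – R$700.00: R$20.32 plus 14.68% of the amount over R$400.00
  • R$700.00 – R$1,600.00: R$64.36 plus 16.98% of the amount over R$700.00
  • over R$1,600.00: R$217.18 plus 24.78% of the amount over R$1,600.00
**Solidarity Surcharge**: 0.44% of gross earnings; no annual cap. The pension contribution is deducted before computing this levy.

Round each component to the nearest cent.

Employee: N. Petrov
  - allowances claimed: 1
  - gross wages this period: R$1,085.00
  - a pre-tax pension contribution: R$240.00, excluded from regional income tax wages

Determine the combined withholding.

R$74.87

Regional Income Tax: taxable = R$1,085.00 − R$240.00 − 1×R$105.00 = R$740.00
  R$64.36 + 16.98% × (R$740.00 − R$700.00) = R$64.36 + 16.98% × R$40.00 = R$71.15
Solidarity Surcharge: 0.44% × R$845.00 = R$3.72
Total: R$71.15 + R$3.72 = R$74.87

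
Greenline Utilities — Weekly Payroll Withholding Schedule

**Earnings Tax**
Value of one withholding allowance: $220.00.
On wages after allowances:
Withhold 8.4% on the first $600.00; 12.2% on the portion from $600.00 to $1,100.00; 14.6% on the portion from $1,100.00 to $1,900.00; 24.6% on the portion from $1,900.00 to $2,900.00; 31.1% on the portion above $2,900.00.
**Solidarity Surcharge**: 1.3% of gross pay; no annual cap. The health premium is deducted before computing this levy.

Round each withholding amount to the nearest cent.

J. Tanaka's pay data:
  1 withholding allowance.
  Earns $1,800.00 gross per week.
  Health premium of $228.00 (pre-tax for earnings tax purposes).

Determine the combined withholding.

Earnings Tax: taxable = $1,800.00 − $228.00 − 1×$220.00 = $1,352.00
  $111.40 + 14.6% × ($1,352.00 − $1,100.00) = $111.40 + 14.6% × $252.00 = $148.19
Solidarity Surcharge: 1.3% × $1,572.00 = $20.44
Total: $148.19 + $20.44 = $168.63

$168.63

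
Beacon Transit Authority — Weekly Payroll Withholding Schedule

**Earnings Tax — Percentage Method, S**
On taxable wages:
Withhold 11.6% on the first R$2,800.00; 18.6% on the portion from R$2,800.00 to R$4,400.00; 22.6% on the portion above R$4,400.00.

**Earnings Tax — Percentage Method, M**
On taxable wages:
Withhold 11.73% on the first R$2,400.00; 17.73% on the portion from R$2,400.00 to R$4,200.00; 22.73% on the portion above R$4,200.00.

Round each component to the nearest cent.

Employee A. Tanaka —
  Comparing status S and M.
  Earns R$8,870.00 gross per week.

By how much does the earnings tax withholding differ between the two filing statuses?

Earnings Tax (S): taxable = R$8,870.00
  R$622.40 + 22.6% × (R$8,870.00 − R$4,400.00) = R$622.40 + 22.6% × R$4,470.00 = R$1,632.62
Earnings Tax (M): taxable = R$8,870.00
  R$600.66 + 22.73% × (R$8,870.00 − R$4,200.00) = R$600.66 + 22.73% × R$4,670.00 = R$1,662.15
Difference: |R$1,632.62 − R$1,662.15| = R$29.53 (higher under M)

R$29.53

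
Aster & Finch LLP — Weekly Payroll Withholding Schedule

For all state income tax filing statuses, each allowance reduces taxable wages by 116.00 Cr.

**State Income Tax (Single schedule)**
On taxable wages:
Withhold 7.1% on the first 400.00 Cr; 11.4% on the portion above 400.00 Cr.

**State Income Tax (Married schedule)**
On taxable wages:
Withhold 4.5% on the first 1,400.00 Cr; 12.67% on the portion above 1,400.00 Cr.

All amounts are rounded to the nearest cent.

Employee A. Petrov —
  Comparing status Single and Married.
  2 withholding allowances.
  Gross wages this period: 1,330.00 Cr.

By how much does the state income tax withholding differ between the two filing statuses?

State Income Tax (Single): taxable = 1,330.00 Cr − 2×116.00 Cr = 1,098.00 Cr
  28.40 Cr + 11.4% × (1,098.00 Cr − 400.00 Cr) = 28.40 Cr + 11.4% × 698.00 Cr = 107.97 Cr
State Income Tax (Married): taxable = 1,330.00 Cr − 2×116.00 Cr = 1,098.00 Cr
  4.5% × 1,098.00 Cr = 49.41 Cr
Difference: |107.97 Cr − 49.41 Cr| = 58.56 Cr (higher under Single)

58.56 Cr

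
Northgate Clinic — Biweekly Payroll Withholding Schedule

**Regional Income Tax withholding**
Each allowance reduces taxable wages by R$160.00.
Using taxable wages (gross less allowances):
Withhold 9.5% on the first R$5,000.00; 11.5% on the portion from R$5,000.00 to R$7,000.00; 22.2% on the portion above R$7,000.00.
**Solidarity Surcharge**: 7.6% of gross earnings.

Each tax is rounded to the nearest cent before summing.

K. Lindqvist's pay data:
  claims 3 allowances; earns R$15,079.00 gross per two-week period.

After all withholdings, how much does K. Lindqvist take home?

Regional Income Tax: taxable = R$15,079.00 − 3×R$160.00 = R$14,599.00
  R$705.00 + 22.2% × (R$14,599.00 − R$7,000.00) = R$705.00 + 22.2% × R$7,599.00 = R$2,391.98
Solidarity Surcharge: 7.6% × R$15,079.00 = R$1,146.00
Total withheld: R$2,391.98 + R$1,146.00 = R$3,537.98
Net pay: R$15,079.00 − R$3,537.98 = R$11,541.02

R$11,541.02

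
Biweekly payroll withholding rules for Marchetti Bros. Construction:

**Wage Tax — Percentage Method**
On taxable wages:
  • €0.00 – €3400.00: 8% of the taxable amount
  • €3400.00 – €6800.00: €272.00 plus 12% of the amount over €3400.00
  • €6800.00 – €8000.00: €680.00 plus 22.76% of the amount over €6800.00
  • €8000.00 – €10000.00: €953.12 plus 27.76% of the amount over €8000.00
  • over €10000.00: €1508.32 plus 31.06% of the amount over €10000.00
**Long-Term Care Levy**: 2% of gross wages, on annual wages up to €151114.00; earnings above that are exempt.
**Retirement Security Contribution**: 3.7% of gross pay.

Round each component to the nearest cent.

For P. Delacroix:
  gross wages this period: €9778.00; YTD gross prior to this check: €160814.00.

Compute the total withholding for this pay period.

€1808.48

Wage Tax: taxable = €9778.00
  €953.12 + 27.76% × (€9778.00 − €8000.00) = €953.12 + 27.76% × €1778.00 = €1446.69
Long-Term Care Levy: YTD €160814.00 ≥ cap €151114.00 → €0.00
Retirement Security Contribution: 3.7% × €9778.00 = €361.79
Total: €1446.69 + €0.00 + €361.79 = €1808.48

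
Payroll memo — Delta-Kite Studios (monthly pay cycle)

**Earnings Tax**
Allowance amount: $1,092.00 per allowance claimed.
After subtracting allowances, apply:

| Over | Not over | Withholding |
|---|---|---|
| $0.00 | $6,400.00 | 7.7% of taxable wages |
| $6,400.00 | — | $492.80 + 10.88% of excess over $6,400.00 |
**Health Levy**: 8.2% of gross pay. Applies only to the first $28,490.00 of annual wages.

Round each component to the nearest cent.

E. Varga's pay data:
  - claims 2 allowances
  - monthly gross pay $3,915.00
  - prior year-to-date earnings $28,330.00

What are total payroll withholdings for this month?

$146.41

Earnings Tax: taxable = $3,915.00 − 2×$1,092.00 = $1,731.00
  7.7% × $1,731.00 = $133.29
Health Levy: cap $28,490.00 − YTD $28,330.00 = $160.00 subject; 8.2% × $160.00 = $13.12
Total: $133.29 + $13.12 = $146.41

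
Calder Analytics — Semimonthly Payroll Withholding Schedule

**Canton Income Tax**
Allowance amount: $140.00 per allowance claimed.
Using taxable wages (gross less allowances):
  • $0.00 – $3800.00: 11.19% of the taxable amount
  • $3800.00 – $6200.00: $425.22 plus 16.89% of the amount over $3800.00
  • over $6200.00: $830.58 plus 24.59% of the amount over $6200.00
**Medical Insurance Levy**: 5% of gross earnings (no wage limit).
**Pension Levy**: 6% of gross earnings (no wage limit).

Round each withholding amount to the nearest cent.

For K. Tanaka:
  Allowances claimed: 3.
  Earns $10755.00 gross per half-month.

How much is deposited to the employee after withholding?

$7724.57

Canton Income Tax: taxable = $10755.00 − 3×$140.00 = $10335.00
  $830.58 + 24.59% × ($10335.00 − $6200.00) = $830.58 + 24.59% × $4135.00 = $1847.38
Medical Insurance Levy: 5% × $10755.00 = $537.75
Pension Levy: 6% × $10755.00 = $645.30
Total withheld: $1847.38 + $537.75 + $645.30 = $3030.43
Net pay: $10755.00 − $3030.43 = $7724.57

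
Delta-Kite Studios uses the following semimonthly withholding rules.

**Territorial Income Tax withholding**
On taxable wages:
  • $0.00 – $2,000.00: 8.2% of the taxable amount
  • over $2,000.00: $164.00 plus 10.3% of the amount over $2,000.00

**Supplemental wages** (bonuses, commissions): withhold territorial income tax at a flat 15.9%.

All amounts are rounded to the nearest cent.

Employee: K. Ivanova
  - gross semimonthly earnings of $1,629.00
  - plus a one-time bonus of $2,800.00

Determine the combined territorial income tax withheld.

$578.78

Territorial Income Tax: taxable = $1,629.00
  8.2% × $1,629.00 = $133.58
Supplemental (15.9% flat on bonus): 15.9% × $2,800.00 = $445.20
Total territorial income tax: $133.58 + $445.20 = $578.78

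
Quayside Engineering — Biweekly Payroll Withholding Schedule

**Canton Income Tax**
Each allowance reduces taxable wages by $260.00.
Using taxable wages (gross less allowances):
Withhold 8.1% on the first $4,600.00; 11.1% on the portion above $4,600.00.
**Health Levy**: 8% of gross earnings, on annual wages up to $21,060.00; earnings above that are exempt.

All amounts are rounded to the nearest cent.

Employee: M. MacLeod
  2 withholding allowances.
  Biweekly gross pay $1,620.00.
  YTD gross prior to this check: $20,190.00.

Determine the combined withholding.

$158.70

Canton Income Tax: taxable = $1,620.00 − 2×$260.00 = $1,100.00
  8.1% × $1,100.00 = $89.10
Health Levy: cap $21,060.00 − YTD $20,190.00 = $870.00 subject; 8% × $870.00 = $69.60
Total: $89.10 + $69.60 = $158.70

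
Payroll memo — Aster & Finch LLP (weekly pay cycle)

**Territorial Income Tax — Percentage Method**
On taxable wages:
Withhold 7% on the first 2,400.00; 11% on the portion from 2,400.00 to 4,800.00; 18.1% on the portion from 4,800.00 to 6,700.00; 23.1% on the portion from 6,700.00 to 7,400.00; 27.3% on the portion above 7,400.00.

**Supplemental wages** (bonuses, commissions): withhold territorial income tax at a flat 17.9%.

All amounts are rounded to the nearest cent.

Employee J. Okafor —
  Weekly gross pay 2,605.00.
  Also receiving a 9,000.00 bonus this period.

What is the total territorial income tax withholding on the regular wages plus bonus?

1,801.55

Territorial Income Tax: taxable = 2,605.00
  168.00 + 11% × (2,605.00 − 2,400.00) = 168.00 + 11% × 205.00 = 190.55
Supplemental (17.9% flat on bonus): 17.9% × 9,000.00 = 1,611.00
Total territorial income tax: 190.55 + 1,611.00 = 1,801.55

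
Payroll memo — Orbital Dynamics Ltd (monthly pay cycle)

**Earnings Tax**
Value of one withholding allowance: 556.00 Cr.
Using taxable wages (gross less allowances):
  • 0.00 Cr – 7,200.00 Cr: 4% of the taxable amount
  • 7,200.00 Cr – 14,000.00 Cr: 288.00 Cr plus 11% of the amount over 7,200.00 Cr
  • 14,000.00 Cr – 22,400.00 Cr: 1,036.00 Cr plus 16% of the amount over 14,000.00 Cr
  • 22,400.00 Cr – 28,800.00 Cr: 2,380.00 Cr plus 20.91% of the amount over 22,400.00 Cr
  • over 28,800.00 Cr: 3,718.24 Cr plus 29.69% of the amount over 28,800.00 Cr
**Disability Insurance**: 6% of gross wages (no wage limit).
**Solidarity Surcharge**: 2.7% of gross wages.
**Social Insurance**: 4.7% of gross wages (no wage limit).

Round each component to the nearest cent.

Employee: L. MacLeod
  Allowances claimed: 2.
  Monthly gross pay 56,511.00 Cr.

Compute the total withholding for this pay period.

Earnings Tax: taxable = 56,511.00 Cr − 2×556.00 Cr = 55,399.00 Cr
  3,718.24 Cr + 29.69% × (55,399.00 Cr − 28,800.00 Cr) = 3,718.24 Cr + 29.69% × 26,599.00 Cr = 11,615.48 Cr
Disability Insurance: 6% × 56,511.00 Cr = 3,390.66 Cr
Solidarity Surcharge: 2.7% × 56,511.00 Cr = 1,525.80 Cr
Social Insurance: 4.7% × 56,511.00 Cr = 2,656.02 Cr
Total: 11,615.48 Cr + 3,390.66 Cr + 1,525.80 Cr + 2,656.02 Cr = 19,187.96 Cr

19,187.96 Cr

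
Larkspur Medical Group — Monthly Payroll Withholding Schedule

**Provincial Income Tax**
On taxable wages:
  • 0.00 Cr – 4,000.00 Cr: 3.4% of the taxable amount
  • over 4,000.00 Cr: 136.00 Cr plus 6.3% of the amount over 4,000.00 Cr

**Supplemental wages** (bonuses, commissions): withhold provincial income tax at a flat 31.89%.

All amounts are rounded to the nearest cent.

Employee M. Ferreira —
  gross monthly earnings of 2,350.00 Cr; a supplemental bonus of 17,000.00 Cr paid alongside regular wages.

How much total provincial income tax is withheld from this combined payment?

5,501.20 Cr

Provincial Income Tax: taxable = 2,350.00 Cr
  3.4% × 2,350.00 Cr = 79.90 Cr
Supplemental (31.89% flat on bonus): 31.89% × 17,000.00 Cr = 5,421.30 Cr
Total provincial income tax: 79.90 Cr + 5,421.30 Cr = 5,501.20 Cr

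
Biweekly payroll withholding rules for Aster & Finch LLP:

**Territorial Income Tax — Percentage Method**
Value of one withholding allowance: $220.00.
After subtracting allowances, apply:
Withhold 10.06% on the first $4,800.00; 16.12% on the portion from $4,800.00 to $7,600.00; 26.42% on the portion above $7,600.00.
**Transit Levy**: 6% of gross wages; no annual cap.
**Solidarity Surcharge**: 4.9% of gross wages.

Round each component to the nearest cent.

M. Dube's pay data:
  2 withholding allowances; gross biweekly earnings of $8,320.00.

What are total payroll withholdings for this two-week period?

Territorial Income Tax: taxable = $8,320.00 − 2×$220.00 = $7,880.00
  $934.24 + 26.42% × ($7,880.00 − $7,600.00) = $934.24 + 26.42% × $280.00 = $1,008.22
Transit Levy: 6% × $8,320.00 = $499.20
Solidarity Surcharge: 4.9% × $8,320.00 = $407.68
Total: $1,008.22 + $499.20 + $407.68 = $1,915.10

$1,915.10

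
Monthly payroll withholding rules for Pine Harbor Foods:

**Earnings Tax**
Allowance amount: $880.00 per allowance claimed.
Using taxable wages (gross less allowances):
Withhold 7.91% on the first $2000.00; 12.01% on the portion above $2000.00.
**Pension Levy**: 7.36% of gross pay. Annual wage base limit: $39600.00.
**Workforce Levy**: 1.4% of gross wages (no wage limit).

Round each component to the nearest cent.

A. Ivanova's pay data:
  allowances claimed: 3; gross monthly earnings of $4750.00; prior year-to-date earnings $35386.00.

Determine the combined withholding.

$548.06

Earnings Tax: taxable = $4750.00 − 3×$880.00 = $2110.00
  $158.20 + 12.01% × ($2110.00 − $2000.00) = $158.20 + 12.01% × $110.00 = $171.41
Pension Levy: cap $39600.00 − YTD $35386.00 = $4214.00 subject; 7.36% × $4214.00 = $310.15
Workforce Levy: 1.4% × $4750.00 = $66.50
Total: $171.41 + $310.15 + $66.50 = $548.06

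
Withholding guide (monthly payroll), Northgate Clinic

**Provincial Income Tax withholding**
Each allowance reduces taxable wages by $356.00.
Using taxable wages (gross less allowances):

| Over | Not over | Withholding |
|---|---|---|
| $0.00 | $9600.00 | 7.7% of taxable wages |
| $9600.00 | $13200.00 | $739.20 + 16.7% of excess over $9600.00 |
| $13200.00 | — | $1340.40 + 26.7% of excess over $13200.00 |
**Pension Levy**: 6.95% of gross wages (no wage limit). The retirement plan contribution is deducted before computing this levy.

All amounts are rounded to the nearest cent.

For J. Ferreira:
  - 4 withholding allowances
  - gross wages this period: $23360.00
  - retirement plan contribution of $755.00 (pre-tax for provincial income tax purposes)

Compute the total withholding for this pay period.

Provincial Income Tax: taxable = $23360.00 − $755.00 − 4×$356.00 = $21181.00
  $1340.40 + 26.7% × ($21181.00 − $13200.00) = $1340.40 + 26.7% × $7981.00 = $3471.33
Pension Levy: 6.95% × $22605.00 = $1571.05
Total: $3471.33 + $1571.05 = $5042.38

$5042.38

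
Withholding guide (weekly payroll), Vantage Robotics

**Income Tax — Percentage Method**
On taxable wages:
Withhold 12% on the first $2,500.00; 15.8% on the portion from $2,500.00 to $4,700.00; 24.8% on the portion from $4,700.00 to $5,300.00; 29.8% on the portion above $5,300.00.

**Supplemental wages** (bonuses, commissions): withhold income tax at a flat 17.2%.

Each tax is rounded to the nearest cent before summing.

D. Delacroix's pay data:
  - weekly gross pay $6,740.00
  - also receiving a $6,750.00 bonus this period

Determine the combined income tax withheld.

$2,386.52

Income Tax: taxable = $6,740.00
  $796.40 + 29.8% × ($6,740.00 − $5,300.00) = $796.40 + 29.8% × $1,440.00 = $1,225.52
Supplemental (17.2% flat on bonus): 17.2% × $6,750.00 = $1,161.00
Total income tax: $1,225.52 + $1,161.00 = $2,386.52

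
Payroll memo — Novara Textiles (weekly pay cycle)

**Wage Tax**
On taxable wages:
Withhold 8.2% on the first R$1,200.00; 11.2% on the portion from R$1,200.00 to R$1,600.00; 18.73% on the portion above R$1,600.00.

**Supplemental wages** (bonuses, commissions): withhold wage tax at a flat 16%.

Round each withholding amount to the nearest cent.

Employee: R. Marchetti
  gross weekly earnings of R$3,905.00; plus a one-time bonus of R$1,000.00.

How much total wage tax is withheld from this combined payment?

Wage Tax: taxable = R$3,905.00
  R$143.20 + 18.73% × (R$3,905.00 − R$1,600.00) = R$143.20 + 18.73% × R$2,305.00 = R$574.93
Supplemental (16% flat on bonus): 16% × R$1,000.00 = R$160.00
Total wage tax: R$574.93 + R$160.00 = R$734.93

R$734.93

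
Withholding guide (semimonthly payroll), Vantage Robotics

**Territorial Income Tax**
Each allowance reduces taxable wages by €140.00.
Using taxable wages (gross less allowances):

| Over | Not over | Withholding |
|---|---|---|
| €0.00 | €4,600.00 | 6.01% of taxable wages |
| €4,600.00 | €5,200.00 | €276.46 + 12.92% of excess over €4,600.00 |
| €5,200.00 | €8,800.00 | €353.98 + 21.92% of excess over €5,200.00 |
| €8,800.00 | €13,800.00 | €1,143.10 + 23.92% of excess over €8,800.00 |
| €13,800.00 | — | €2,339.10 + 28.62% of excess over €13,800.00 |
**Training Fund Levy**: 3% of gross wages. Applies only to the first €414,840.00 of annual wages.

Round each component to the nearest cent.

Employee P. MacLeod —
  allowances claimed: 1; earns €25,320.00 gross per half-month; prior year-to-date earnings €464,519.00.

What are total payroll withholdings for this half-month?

€5,596.06

Territorial Income Tax: taxable = €25,320.00 − 1×€140.00 = €25,180.00
  €2,339.10 + 28.62% × (€25,180.00 − €13,800.00) = €2,339.10 + 28.62% × €11,380.00 = €5,596.06
Training Fund Levy: YTD €464,519.00 ≥ cap €414,840.00 → €0.00
Total: €5,596.06 + €0.00 = €5,596.06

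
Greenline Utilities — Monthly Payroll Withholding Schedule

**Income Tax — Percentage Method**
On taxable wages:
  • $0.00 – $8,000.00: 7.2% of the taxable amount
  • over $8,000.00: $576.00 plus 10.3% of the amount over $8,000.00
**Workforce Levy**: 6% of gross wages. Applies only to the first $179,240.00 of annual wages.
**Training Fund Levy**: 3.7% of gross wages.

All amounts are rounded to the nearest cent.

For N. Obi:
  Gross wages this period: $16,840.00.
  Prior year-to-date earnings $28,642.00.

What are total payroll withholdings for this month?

$3,120.00

Income Tax: taxable = $16,840.00
  $576.00 + 10.3% × ($16,840.00 − $8,000.00) = $576.00 + 10.3% × $8,840.00 = $1,486.52
Workforce Levy: 6% × $16,840.00 = $1,010.40
Training Fund Levy: 3.7% × $16,840.00 = $623.08
Total: $1,486.52 + $1,010.40 + $623.08 = $3,120.00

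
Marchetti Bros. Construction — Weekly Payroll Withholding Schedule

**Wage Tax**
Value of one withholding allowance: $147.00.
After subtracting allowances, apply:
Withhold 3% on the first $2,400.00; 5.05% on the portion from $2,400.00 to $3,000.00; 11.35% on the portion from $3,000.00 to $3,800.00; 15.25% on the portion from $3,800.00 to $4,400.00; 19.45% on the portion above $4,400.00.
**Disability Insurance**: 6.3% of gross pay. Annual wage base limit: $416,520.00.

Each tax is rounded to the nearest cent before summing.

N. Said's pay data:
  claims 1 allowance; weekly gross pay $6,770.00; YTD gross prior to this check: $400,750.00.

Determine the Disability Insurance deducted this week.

Disability Insurance: 6.3% × $6,770.00 = $426.51

$426.51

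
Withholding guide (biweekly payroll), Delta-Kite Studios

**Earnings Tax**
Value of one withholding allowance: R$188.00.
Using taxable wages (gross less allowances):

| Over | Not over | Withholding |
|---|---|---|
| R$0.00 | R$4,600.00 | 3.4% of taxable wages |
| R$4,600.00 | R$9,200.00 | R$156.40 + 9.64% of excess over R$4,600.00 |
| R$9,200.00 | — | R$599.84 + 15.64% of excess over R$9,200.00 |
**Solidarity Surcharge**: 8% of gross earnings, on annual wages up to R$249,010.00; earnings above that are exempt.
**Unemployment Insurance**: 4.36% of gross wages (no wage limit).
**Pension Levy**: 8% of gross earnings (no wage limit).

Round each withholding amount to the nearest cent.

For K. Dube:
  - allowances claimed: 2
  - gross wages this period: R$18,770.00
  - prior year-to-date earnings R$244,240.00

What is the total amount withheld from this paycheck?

R$4,739.35

Earnings Tax: taxable = R$18,770.00 − 2×R$188.00 = R$18,394.00
  R$599.84 + 15.64% × (R$18,394.00 − R$9,200.00) = R$599.84 + 15.64% × R$9,194.00 = R$2,037.78
Solidarity Surcharge: cap R$249,010.00 − YTD R$244,240.00 = R$4,770.00 subject; 8% × R$4,770.00 = R$381.60
Unemployment Insurance: 4.36% × R$18,770.00 = R$818.37
Pension Levy: 8% × R$18,770.00 = R$1,501.60
Total: R$2,037.78 + R$381.60 + R$818.37 + R$1,501.60 = R$4,739.35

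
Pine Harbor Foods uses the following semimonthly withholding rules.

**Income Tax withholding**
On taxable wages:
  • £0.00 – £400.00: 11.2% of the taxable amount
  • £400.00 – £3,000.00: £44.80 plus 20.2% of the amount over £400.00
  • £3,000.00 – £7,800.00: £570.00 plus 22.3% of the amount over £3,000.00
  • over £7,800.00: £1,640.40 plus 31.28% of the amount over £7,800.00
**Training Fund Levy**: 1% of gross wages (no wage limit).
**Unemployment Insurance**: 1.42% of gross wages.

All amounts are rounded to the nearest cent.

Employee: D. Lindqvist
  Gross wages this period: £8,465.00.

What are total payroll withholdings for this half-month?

£2,053.26

Income Tax: taxable = £8,465.00
  £1,640.40 + 31.28% × (£8,465.00 − £7,800.00) = £1,640.40 + 31.28% × £665.00 = £1,848.41
Training Fund Levy: 1% × £8,465.00 = £84.65
Unemployment Insurance: 1.42% × £8,465.00 = £120.20
Total: £1,848.41 + £84.65 + £120.20 = £2,053.26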